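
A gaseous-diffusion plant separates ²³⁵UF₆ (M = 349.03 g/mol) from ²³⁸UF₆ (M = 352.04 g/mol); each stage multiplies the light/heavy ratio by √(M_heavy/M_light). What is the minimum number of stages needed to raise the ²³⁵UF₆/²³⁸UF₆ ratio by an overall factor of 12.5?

Single-stage factor α = √(352.04/349.03), so ln α = ½ ln(1.00862) = 0.004293.
Need α^N ≥ 12.5 ⇒ N ≥ ln(12.5) / ln α = 2.526 / 0.004293 = 588.27.
Minimum whole number of stages: N = 589.

589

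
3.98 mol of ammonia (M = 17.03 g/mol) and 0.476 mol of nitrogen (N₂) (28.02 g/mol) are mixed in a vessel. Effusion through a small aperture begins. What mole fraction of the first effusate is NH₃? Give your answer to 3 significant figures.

Effusion rate of each component ∝ n_i/√M_i (partial pressure × 1/√M).
x_NH₃(eff) = (n_NH₃/√M_NH₃) / (n_NH₃/√M_NH₃ + n_N₂/√M_N₂)
= (3.98/√17.03) / (3.98/√17.03 + 0.476/√28.02) = 0.9644/(0.9644 + 0.08992) = 0.915.

0.915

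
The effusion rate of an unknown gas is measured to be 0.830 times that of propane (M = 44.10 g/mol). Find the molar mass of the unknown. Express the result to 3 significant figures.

From Graham's law, rate_X/rate_C₃H₈ = √(M_C₃H₈/M_X).
0.830 = √(44.10/M_X)
M_X = 44.10 / 0.830² = 44.10 / 0.6889 = 64.0 g/mol

64.0 g/mol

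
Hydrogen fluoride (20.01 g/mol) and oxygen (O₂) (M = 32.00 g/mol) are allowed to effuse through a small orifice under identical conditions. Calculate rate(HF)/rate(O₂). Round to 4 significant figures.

1.265

Graham's law gives rate_HF/rate_O₂ = √(M_O₂/M_HF) = √(32.00/20.01) = √1.599 = 1.265.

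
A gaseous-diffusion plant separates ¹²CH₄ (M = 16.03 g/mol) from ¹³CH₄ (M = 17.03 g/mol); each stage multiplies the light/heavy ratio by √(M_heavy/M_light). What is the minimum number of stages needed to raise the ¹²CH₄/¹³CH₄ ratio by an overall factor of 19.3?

Single-stage factor α = √(17.03/16.03), so ln α = ½ ln(1.06238) = 0.03026.
Need α^N ≥ 19.3 ⇒ N ≥ ln(19.3) / ln α = 2.960 / 0.03026 = 97.83.
So at least 98 stages are needed.

98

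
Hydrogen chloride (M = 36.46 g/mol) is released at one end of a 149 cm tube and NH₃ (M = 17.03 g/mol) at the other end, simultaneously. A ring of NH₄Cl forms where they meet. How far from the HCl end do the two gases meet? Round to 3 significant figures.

60.5 cm

In equal time, each gas travels a distance ∝ its rate ∝ 1/√M, so d_HCl/d_NH₃ = √(M_NH₃/M_HCl) = √(17.03/36.46) = 0.6834.
With d_HCl + d_NH₃ = 149 cm, d_NH₃ = 149/(1 + 0.6834) = 88.51 cm.
d_HCl = 149 − 88.51 = 60.5 cm.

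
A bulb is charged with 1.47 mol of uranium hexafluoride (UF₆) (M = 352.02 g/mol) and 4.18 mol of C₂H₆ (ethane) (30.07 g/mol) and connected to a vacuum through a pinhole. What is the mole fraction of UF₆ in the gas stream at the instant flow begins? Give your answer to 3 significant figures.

Rate_i ∝ x_i/√M_i (Graham's law weighted by mole fraction), so the effusate composition follows n_i/√M_i.
So x_UF₆ in the escaping gas = (n_UF₆/√M_UF₆) / Σ(n_i/√M_i)
= (1.47/√352.02) / (1.47/√352.02 + 4.18/√30.07) = 0.07835/(0.07835 + 0.7623) = 0.0932.

0.0932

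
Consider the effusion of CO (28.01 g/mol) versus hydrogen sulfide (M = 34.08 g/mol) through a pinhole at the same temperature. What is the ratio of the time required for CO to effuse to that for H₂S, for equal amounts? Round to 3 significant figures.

Using Graham's law: t_CO/t_H₂S = √(M_CO/M_H₂S) = √(28.01/34.08) = √0.8219 = 0.907.

0.907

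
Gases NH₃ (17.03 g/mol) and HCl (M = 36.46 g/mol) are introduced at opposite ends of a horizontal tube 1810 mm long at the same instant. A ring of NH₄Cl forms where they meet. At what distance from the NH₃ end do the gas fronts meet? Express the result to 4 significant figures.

In equal time, each gas travels a distance ∝ its rate ∝ 1/√M, so d_NH₃/d_HCl = √(M_HCl/M_NH₃) = √(36.46/17.03) = 1.463.
With d_NH₃ + d_HCl = 1810 mm, d_HCl = 1810/(1 + 1.463) = 734.8 mm.
d_NH₃ = 1810 − 734.8 = 1075 mm.

1075 mm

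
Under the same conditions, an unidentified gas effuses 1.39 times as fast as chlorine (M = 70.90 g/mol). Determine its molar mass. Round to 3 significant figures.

36.7 g/mol

From Graham's law, rate_X/rate_Cl₂ = √(M_Cl₂/M_X).
1.39 = √(70.90/M_X)
M_X = 70.90 / 1.39² = 70.90 / 1.932 = 36.7 g/mol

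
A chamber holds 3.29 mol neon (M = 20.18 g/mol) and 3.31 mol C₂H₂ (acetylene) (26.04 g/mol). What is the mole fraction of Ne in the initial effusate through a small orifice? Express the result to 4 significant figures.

0.5303

The effusion rate of species i is ∝ p_i/√M_i ∝ n_i/√M_i.
Mole fraction of Ne in the effusate = (n_Ne/√M_Ne) / (n_Ne/√M_Ne + n_C₂H₂/√M_C₂H₂)
= (3.29/√20.18) / (3.29/√20.18 + 3.31/√26.04) = 0.7324/(0.7324 + 0.6486) = 0.5303.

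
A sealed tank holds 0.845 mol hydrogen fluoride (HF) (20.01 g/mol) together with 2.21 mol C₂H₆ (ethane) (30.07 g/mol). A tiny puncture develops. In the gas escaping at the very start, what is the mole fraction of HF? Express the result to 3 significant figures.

The effusion rate of species i is ∝ p_i/√M_i ∝ n_i/√M_i.
Mole fraction of HF in the effusate = (n_HF/√M_HF) / (n_HF/√M_HF + n_C₂H₆/√M_C₂H₆)
= (0.845/√20.01) / (0.845/√20.01 + 2.21/√30.07) = 0.1889/(0.1889 + 0.4030) = 0.319.

0.319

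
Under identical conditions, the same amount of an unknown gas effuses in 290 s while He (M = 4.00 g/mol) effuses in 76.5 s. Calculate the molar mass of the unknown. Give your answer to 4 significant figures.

Since effusion rate ∝ 1/√M, t_X/t_He = √(M_X/M_He).
290/76.5 = 3.791 = √(M_X/4.00)
M_X = 4.00 × 3.791² = 4.00 × 14.37 = 57.48 g/mol

57.48 g/mol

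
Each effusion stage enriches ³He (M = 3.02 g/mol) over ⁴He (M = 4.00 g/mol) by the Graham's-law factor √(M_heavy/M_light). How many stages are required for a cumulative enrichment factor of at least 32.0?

With α = √(4.00/3.02) per stage, ln α = ½ ln(1.32450) = 0.1405.
Need α^N ≥ 32.0 ⇒ N ≥ ln(32.0) / ln α = 3.466 / 0.1405 = 24.66.
Minimum whole number of stages: N = 25.

25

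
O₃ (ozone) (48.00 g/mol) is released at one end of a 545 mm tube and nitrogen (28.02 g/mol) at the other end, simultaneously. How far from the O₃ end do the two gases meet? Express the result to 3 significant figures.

Graham's law gives d_O₃/d_N₂ = rate_O₃/rate_N₂ = √(M_N₂/M_O₃) = √(28.02/48.00) = 0.7640.
With d_O₃ + d_N₂ = 545 mm, d_N₂ = 545/(1 + 0.7640) = 309.0 mm.
d_O₃ = 545 − 309.0 = 236 mm.

236 mm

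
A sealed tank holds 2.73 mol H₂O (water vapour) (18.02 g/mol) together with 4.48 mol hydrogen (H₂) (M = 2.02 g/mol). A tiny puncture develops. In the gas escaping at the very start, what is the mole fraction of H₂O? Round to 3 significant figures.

The effusion rate of species i is ∝ p_i/√M_i ∝ n_i/√M_i.
x_H₂O(eff) = (n_H₂O/√M_H₂O) / (n_H₂O/√M_H₂O + n_H₂/√M_H₂)
= (2.73/√18.02) / (2.73/√18.02 + 4.48/√2.02) = 0.6431/(0.6431 + 3.152) = 0.169.

0.169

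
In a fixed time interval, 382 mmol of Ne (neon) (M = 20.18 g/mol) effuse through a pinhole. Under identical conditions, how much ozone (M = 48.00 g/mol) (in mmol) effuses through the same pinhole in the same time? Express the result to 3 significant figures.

From Graham's law, rate_O₃/rate_Ne = √(M_Ne/M_O₃) = √(20.18/48.00) = √0.4204 = 0.6484.
So the amount for O₃ is 382 × 0.6484 = 248 mmol.

248 mmol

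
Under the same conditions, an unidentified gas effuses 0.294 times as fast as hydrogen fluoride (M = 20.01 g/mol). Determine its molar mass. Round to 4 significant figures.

By Graham's law, rate_X/rate_HF = √(M_HF/M_X).
0.294 = √(20.01/M_X)
M_X = 20.01 / 0.294² = 20.01 / 0.08644 = 231.5 g/mol

231.5 g/mol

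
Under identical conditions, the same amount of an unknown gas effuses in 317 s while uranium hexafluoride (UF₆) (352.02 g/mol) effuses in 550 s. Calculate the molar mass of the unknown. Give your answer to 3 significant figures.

117 g/mol

Using Graham's law: t_X/t_UF₆ = √(M_X/M_UF₆).
317/550 = 0.5764 = √(M_X/352.02)
M_X = 352.02 × 0.5764² = 352.02 × 0.3322 = 117 g/mol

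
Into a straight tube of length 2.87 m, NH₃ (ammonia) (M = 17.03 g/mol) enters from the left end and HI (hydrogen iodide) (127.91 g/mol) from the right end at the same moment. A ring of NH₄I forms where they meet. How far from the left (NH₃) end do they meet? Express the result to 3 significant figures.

Graham's law gives d_NH₃/d_HI = rate_NH₃/rate_HI = √(M_HI/M_NH₃) = √(127.91/17.03) = 2.741.
With d_NH₃ + d_HI = 2.87 m, d_HI = 2.87/(1 + 2.741) = 0.7673 m.
d_NH₃ = 2.87 − 0.7673 = 2.10 m.

2.10 m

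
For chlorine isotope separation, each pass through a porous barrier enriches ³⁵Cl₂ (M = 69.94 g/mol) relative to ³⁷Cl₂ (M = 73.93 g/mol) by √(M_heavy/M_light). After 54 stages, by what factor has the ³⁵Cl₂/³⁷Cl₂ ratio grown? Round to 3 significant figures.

4.47

The single-stage factor is √(M_heavy/M_light), so 54 stages give [√(73.93/69.94)]^54 = (73.93/69.94)^(54/2).
= 1.05705^27 = 4.47.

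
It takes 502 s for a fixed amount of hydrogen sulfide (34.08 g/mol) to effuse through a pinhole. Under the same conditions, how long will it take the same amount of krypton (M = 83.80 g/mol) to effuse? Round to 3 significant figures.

Since effusion rate ∝ 1/√M, t_Kr/t_H₂S = √(M_Kr/M_H₂S) = √(83.80/34.08) = √2.459 = 1.568.
So the time for Kr is 502 × 1.568 = 787 s.

787 s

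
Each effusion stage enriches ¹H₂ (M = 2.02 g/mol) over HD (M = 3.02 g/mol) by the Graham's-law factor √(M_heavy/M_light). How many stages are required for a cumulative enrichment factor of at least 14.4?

14

Per stage α = (3.02/2.02)^(1/2) = 1.49505^0.5, giving ln α = 0.2011.
Need α^N ≥ 14.4 ⇒ N ≥ ln(14.4) / ln α = 2.667 / 0.2011 = 13.26.
So at least 14 stages are needed.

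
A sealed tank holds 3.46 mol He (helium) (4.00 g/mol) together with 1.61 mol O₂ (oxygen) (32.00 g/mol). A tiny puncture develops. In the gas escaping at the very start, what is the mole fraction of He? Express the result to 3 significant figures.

Rate_i ∝ x_i/√M_i (Graham's law weighted by mole fraction), so the effusate composition follows n_i/√M_i.
Mole fraction of He in the effusate = (n_He/√M_He) / (n_He/√M_He + n_O₂/√M_O₂)
= (3.46/√4.00) / (3.46/√4.00 + 1.61/√32.00) = 1.730/(1.730 + 0.2846) = 0.859.

0.859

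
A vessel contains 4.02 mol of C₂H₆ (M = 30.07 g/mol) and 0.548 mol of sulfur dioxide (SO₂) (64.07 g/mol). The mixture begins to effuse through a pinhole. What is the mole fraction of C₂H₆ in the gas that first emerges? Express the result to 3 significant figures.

0.915

The effusion rate of species i is ∝ p_i/√M_i ∝ n_i/√M_i.
So x_C₂H₆ in the escaping gas = (n_C₂H₆/√M_C₂H₆) / Σ(n_i/√M_i)
= (4.02/√30.07) / (4.02/√30.07 + 0.548/√64.07) = 0.7331/(0.7331 + 0.06846) = 0.915.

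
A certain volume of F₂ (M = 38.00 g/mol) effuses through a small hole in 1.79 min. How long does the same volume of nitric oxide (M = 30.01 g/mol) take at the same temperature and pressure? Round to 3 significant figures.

1.59 min

Graham's law gives t_NO/t_F₂ = √(M_NO/M_F₂) = √(30.01/38.00) = √0.7897 = 0.8887.
So the time for NO is 1.79 × 0.8887 = 1.59 min.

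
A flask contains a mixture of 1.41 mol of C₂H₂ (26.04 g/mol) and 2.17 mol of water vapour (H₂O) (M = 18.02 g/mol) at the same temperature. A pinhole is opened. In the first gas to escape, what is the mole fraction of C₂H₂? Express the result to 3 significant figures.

The effusion rate of species i is ∝ p_i/√M_i ∝ n_i/√M_i.
x_C₂H₂(eff) = (n_C₂H₂/√M_C₂H₂) / (n_C₂H₂/√M_C₂H₂ + n_H₂O/√M_H₂O)
= (1.41/√26.04) / (1.41/√26.04 + 2.17/√18.02) = 0.2763/(0.2763 + 0.5112) = 0.351.

0.351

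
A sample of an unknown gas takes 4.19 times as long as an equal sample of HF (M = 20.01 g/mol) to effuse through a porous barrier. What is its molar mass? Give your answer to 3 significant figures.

351 g/mol

By Graham's law, t_X/t_HF = √(M_X/M_HF).
4.19 = √(M_X/20.01)
M_X = 20.01 × 4.19² = 20.01 × 17.56 = 351 g/mol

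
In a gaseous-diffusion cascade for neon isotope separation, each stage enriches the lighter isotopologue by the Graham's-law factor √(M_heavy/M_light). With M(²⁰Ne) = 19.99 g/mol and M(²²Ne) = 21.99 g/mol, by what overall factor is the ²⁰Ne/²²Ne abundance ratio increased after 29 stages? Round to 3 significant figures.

The single-stage factor is √(M_heavy/M_light), so 29 stages give [√(21.99/19.99)]^29 = (21.99/19.99)^(29/2).
= 1.10005^(29/2) = 3.99.

3.99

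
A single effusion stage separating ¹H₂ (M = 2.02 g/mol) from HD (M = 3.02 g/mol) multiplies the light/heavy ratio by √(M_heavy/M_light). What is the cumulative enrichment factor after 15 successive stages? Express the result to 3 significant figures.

20.4

After 15 stages the ratio has grown by (√(3.02/2.02))^15 = (3.02/2.02)^(15/2).
= 1.49505^(15/2) = 20.4.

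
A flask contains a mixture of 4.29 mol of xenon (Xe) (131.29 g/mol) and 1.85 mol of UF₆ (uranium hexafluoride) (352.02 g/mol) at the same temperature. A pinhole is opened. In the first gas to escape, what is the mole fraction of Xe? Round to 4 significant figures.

Effusion rate of each component ∝ n_i/√M_i (partial pressure × 1/√M).
x_Xe(eff) = (n_Xe/√M_Xe) / (n_Xe/√M_Xe + n_UF₆/√M_UF₆)
= (4.29/√131.29) / (4.29/√131.29 + 1.85/√352.02) = 0.3744/(0.3744 + 0.09860) = 0.7915.

0.7915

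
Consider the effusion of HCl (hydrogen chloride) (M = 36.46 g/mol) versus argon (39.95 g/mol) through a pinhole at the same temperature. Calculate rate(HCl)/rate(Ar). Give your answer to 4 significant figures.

Since effusion rate ∝ 1/√M, rate_HCl/rate_Ar = √(M_Ar/M_HCl) = √(39.95/36.46) = √1.096 = 1.047.

1.047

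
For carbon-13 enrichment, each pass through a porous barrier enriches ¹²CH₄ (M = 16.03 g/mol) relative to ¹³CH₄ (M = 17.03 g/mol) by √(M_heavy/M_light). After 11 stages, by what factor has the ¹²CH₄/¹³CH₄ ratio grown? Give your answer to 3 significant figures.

1.39

Overall factor = α^11 with α = √(17.03/16.03), i.e. (17.03/16.03)^(11/2).
= 1.06238^(11/2) = 1.39.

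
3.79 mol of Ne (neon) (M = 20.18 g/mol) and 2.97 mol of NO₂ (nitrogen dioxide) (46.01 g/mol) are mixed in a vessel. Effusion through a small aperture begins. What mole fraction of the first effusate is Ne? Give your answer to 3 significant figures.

0.658

Each component's effusion rate ∝ (its partial pressure)·(1/√M) ∝ n_i/√M_i.
x_Ne(eff) = (n_Ne/√M_Ne) / (n_Ne/√M_Ne + n_NO₂/√M_NO₂)
= (3.79/√20.18) / (3.79/√20.18 + 2.97/√46.01) = 0.8437/(0.8437 + 0.4379) = 0.658.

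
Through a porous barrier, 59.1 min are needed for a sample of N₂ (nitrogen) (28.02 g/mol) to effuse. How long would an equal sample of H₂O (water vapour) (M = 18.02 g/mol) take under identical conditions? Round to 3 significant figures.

From Graham's law, t_H₂O/t_N₂ = √(M_H₂O/M_N₂) = √(18.02/28.02) = √0.6431 = 0.8019.
So the time for H₂O is 59.1 × 0.8019 = 47.4 min.

47.4 min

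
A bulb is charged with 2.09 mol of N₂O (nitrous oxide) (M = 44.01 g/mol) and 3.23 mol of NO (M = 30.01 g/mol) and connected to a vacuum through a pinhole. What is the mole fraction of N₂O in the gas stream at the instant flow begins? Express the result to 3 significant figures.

The effusion rate of species i is ∝ p_i/√M_i ∝ n_i/√M_i.
x_N₂O(eff) = (n_N₂O/√M_N₂O) / (n_N₂O/√M_N₂O + n_NO/√M_NO)
= (2.09/√44.01) / (2.09/√44.01 + 3.23/√30.01) = 0.3150/(0.3150 + 0.5896) = 0.348.

0.348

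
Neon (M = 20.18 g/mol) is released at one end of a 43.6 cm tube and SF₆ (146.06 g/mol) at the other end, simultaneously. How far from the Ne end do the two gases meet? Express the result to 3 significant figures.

Graham's law gives d_Ne/d_SF₆ = rate_Ne/rate_SF₆ = √(M_SF₆/M_Ne) = √(146.06/20.18) = 2.690.
With d_Ne + d_SF₆ = 43.6 cm, d_SF₆ = 43.6/(1 + 2.690) = 11.81 cm.
d_Ne = 43.6 − 11.81 = 31.8 cm.

31.8 cm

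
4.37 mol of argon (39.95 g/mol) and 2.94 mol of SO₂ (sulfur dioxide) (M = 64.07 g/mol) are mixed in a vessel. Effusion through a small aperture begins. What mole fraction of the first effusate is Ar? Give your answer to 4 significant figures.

Effusion rate of each component ∝ n_i/√M_i (partial pressure × 1/√M).
So x_Ar in the escaping gas = (n_Ar/√M_Ar) / Σ(n_i/√M_i)
= (4.37/√39.95) / (4.37/√39.95 + 2.94/√64.07) = 0.6914/(0.6914 + 0.3673) = 0.6531.

0.6531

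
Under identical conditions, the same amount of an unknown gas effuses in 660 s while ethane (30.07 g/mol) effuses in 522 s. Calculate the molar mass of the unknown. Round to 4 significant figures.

48.07 g/mol

Using Graham's law: t_X/t_C₂H₆ = √(M_X/M_C₂H₆).
660/522 = 1.264 = √(M_X/30.07)
M_X = 30.07 × 1.264² = 30.07 × 1.599 = 48.07 g/mol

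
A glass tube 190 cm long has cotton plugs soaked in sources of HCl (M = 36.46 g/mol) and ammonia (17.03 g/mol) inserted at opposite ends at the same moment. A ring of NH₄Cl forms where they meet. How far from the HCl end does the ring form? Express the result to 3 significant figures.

In equal time, each gas travels a distance ∝ its rate ∝ 1/√M, so d_HCl/d_NH₃ = √(M_NH₃/M_HCl) = √(17.03/36.46) = 0.6834.
With d_HCl + d_NH₃ = 190 cm, d_NH₃ = 190/(1 + 0.6834) = 112.9 cm.
d_HCl = 190 − 112.9 = 77.1 cm.

77.1 cm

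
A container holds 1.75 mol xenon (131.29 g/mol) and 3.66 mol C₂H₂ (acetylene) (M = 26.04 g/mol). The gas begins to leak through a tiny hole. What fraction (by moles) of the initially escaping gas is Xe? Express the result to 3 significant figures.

Effusion rate of each component ∝ n_i/√M_i (partial pressure × 1/√M).
x_Xe(eff) = (n_Xe/√M_Xe) / (n_Xe/√M_Xe + n_C₂H₂/√M_C₂H₂)
= (1.75/√131.29) / (1.75/√131.29 + 3.66/√26.04) = 0.1527/(0.1527 + 0.7172) = 0.176.

0.176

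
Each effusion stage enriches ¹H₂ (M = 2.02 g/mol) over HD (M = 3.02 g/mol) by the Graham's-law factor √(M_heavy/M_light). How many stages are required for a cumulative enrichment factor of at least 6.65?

Single-stage factor α = √(3.02/2.02), so ln α = ½ ln(1.49505) = 0.2011.
Need α^N ≥ 6.65 ⇒ N ≥ ln(6.65) / ln α = 1.895 / 0.2011 = 9.42.
Rounding up, N = 10 stages.

10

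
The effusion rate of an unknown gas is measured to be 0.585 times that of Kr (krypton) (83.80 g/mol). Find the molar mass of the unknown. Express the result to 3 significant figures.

245 g/mol

Using Graham's law: rate_X/rate_Kr = √(M_Kr/M_X).
0.585 = √(83.80/M_X)
M_X = 83.80 / 0.585² = 83.80 / 0.3422 = 245 g/mol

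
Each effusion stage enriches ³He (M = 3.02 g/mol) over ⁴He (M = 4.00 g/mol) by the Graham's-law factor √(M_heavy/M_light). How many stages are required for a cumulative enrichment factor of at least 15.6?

With α = √(4.00/3.02) per stage, ln α = ½ ln(1.32450) = 0.1405.
Need α^N ≥ 15.6 ⇒ N ≥ ln(15.6) / ln α = 2.747 / 0.1405 = 19.55.
So at least 20 stages are needed.

20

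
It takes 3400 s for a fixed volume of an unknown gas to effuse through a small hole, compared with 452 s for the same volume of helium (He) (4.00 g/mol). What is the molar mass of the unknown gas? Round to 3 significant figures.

Since effusion rate ∝ 1/√M, t_X/t_He = √(M_X/M_He).
3400/452 = 7.522 = √(M_X/4.00)
M_X = 4.00 × 7.522² = 4.00 × 56.58 = 226 g/mol

226 g/mol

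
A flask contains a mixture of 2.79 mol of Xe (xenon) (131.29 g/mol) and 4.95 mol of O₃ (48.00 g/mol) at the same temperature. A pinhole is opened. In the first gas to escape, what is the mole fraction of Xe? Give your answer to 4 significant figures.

0.2542

Rate_i ∝ x_i/√M_i (Graham's law weighted by mole fraction), so the effusate composition follows n_i/√M_i.
So x_Xe in the escaping gas = (n_Xe/√M_Xe) / Σ(n_i/√M_i)
= (2.79/√131.29) / (2.79/√131.29 + 4.95/√48.00) = 0.2435/(0.2435 + 0.7145) = 0.2542.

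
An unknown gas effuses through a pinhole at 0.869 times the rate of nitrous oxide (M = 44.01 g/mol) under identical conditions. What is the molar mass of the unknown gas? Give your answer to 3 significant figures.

58.3 g/mol

From Graham's law, rate_X/rate_N₂O = √(M_N₂O/M_X).
0.869 = √(44.01/M_X)
M_X = 44.01 / 0.869² = 44.01 / 0.7552 = 58.3 g/mol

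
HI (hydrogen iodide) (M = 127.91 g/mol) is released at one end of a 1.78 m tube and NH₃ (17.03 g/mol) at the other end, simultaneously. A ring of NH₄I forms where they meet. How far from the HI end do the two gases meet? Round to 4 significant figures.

0.4759 m

In equal time, each gas travels a distance ∝ its rate ∝ 1/√M, so d_HI/d_NH₃ = √(M_NH₃/M_HI) = √(17.03/127.91) = 0.3649.
With d_HI + d_NH₃ = 1.78 m, d_NH₃ = 1.78/(1 + 0.3649) = 1.304 m.
d_HI = 1.78 − 1.304 = 0.4759 m.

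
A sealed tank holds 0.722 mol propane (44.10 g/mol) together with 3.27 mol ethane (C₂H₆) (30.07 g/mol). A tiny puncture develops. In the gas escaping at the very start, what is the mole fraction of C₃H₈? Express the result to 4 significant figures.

0.1542

Rate_i ∝ x_i/√M_i (Graham's law weighted by mole fraction), so the effusate composition follows n_i/√M_i.
x_C₃H₈(eff) = (n_C₃H₈/√M_C₃H₈) / (n_C₃H₈/√M_C₃H₈ + n_C₂H₆/√M_C₂H₆)
= (0.722/√44.10) / (0.722/√44.10 + 3.27/√30.07) = 0.1087/(0.1087 + 0.5963) = 0.1542.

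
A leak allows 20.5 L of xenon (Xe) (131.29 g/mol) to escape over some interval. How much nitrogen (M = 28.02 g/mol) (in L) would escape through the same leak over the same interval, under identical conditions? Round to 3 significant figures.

By Graham's law, rate_N₂/rate_Xe = √(M_Xe/M_N₂) = √(131.29/28.02) = √4.686 = 2.165.
So the volume for N₂ is 20.5 × 2.165 = 44.4 L.

44.4 L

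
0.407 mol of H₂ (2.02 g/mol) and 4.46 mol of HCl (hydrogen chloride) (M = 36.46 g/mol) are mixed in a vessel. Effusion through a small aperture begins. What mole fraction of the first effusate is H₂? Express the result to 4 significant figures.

0.2794

Each component's effusion rate ∝ (its partial pressure)·(1/√M) ∝ n_i/√M_i.
x_H₂(eff) = (n_H₂/√M_H₂) / (n_H₂/√M_H₂ + n_HCl/√M_HCl)
= (0.407/√2.02) / (0.407/√2.02 + 4.46/√36.46) = 0.2864/(0.2864 + 0.7386) = 0.2794.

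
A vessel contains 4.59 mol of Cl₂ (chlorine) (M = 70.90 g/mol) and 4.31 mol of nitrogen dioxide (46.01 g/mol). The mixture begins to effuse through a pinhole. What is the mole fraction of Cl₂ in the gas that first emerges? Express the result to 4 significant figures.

Each component's effusion rate ∝ (its partial pressure)·(1/√M) ∝ n_i/√M_i.
Mole fraction of Cl₂ in the effusate = (n_Cl₂/√M_Cl₂) / (n_Cl₂/√M_Cl₂ + n_NO₂/√M_NO₂)
= (4.59/√70.90) / (4.59/√70.90 + 4.31/√46.01) = 0.5451/(0.5451 + 0.6354) = 0.4618.

0.4618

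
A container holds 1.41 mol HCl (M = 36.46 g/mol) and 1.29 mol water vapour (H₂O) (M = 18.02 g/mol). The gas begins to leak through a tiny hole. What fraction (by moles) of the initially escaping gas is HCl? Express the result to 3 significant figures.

0.435

Each component's effusion rate ∝ (its partial pressure)·(1/√M) ∝ n_i/√M_i.
x_HCl(eff) = (n_HCl/√M_HCl) / (n_HCl/√M_HCl + n_H₂O/√M_H₂O)
= (1.41/√36.46) / (1.41/√36.46 + 1.29/√18.02) = 0.2335/(0.2335 + 0.3039) = 0.435.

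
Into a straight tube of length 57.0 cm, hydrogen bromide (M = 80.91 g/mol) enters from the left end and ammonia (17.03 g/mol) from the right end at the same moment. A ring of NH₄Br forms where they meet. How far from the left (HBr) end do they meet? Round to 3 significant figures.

17.9 cm

Distances travelled in equal time are proportional to diffusion rates, so d_HBr/d_NH₃ = √(M_NH₃/M_HBr) = √(17.03/80.91) = 0.4588.
With d_HBr + d_NH₃ = 57.0 cm, d_NH₃ = 57.0/(1 + 0.4588) = 39.07 cm.
d_HBr = 57.0 − 39.07 = 17.9 cm.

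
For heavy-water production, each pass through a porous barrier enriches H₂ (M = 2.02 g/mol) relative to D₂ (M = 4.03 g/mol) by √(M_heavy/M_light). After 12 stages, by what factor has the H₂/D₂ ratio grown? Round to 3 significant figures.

63.1

Each stage multiplies the ratio by α = √(4.03/2.02), so after 12 stages the overall factor is α^12 = (4.03/2.02)^(12/2).
= 1.99505^6 = 63.1.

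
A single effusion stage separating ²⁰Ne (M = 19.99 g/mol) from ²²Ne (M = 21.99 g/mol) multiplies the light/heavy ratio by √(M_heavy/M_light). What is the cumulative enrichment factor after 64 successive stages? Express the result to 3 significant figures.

Each stage multiplies the ratio by α = √(21.99/19.99), so after 64 stages the overall factor is α^64 = (21.99/19.99)^(64/2).
= 1.10005^32 = 21.1.

21.1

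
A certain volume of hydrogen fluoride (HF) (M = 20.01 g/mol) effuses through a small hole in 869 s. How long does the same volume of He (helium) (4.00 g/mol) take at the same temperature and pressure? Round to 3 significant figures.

389 s

From Graham's law, t_He/t_HF = √(M_He/M_HF) = √(4.00/20.01) = √0.1999 = 0.4471.
So the time for He is 869 × 0.4471 = 389 s.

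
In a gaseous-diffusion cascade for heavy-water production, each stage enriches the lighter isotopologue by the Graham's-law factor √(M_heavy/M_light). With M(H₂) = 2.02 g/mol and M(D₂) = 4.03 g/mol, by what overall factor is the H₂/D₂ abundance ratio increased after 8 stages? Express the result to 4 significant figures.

Each stage multiplies the ratio by α = √(4.03/2.02), so after 8 stages the overall factor is α^8 = (4.03/2.02)^(8/2).
= 1.99505^4 = 15.84.

15.84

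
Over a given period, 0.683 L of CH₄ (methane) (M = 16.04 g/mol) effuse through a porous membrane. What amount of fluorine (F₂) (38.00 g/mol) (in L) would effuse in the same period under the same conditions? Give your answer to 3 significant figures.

From Graham's law, rate_F₂/rate_CH₄ = √(M_CH₄/M_F₂) = √(16.04/38.00) = √0.4221 = 0.6497.
So the volume for F₂ is 0.683 × 0.6497 = 0.444 L.

0.444 L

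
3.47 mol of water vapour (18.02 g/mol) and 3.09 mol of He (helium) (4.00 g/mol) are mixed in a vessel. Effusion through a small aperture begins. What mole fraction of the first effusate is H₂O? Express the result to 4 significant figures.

Each component's effusion rate ∝ (its partial pressure)·(1/√M) ∝ n_i/√M_i.
Mole fraction of H₂O in the effusate = (n_H₂O/√M_H₂O) / (n_H₂O/√M_H₂O + n_He/√M_He)
= (3.47/√18.02) / (3.47/√18.02 + 3.09/√4.00) = 0.8174/(0.8174 + 1.545) = 0.3460.

0.3460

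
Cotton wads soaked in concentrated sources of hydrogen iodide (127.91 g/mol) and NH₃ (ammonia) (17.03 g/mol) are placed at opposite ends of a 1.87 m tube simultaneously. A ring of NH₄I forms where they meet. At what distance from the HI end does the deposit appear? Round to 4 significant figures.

0.4999 m

Graham's law gives d_HI/d_NH₃ = rate_HI/rate_NH₃ = √(M_NH₃/M_HI) = √(17.03/127.91) = 0.3649.
With d_HI + d_NH₃ = 1.87 m, d_NH₃ = 1.87/(1 + 0.3649) = 1.370 m.
d_HI = 1.87 − 1.370 = 0.4999 m.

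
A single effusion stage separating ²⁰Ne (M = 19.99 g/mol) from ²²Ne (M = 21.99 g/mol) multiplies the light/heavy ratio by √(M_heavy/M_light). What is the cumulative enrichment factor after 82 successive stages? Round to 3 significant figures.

After 82 stages the ratio has grown by (√(21.99/19.99))^82 = (21.99/19.99)^(82/2).
= 1.10005^41 = 49.9.

49.9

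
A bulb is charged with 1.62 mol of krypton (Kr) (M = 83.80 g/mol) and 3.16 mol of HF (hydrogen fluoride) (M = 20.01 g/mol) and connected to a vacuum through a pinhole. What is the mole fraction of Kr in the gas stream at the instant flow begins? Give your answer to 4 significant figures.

0.2003

The effusion rate of species i is ∝ p_i/√M_i ∝ n_i/√M_i.
x_Kr(eff) = (n_Kr/√M_Kr) / (n_Kr/√M_Kr + n_HF/√M_HF)
= (1.62/√83.80) / (1.62/√83.80 + 3.16/√20.01) = 0.1770/(0.1770 + 0.7064) = 0.2003.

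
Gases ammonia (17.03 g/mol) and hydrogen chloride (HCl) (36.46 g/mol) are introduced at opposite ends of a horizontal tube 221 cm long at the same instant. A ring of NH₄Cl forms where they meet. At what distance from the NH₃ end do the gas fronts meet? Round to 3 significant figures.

131 cm

Graham's law gives d_NH₃/d_HCl = rate_NH₃/rate_HCl = √(M_HCl/M_NH₃) = √(36.46/17.03) = 1.463.
With d_NH₃ + d_HCl = 221 cm, d_HCl = 221/(1 + 1.463) = 89.72 cm.
d_NH₃ = 221 − 89.72 = 131 cm.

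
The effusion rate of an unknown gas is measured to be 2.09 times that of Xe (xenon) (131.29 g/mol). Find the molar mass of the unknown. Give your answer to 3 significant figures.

30.1 g/mol

Since effusion rate ∝ 1/√M, rate_X/rate_Xe = √(M_Xe/M_X).
2.09 = √(131.29/M_X)
M_X = 131.29 / 2.09² = 131.29 / 4.368 = 30.1 g/mol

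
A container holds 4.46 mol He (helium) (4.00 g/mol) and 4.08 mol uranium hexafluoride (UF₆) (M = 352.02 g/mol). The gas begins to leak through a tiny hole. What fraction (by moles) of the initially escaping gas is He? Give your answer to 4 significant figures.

0.9111

Each component's effusion rate ∝ (its partial pressure)·(1/√M) ∝ n_i/√M_i.
Mole fraction of He in the effusate = (n_He/√M_He) / (n_He/√M_He + n_UF₆/√M_UF₆)
= (4.46/√4.00) / (4.46/√4.00 + 4.08/√352.02) = 2.230/(2.230 + 0.2175) = 0.9111.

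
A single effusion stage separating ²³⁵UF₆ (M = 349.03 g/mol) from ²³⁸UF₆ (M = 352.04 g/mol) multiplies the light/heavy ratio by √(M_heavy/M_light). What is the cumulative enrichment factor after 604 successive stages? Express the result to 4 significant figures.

Each stage multiplies the ratio by α = √(352.04/349.03), so after 604 stages the overall factor is α^604 = (352.04/349.03)^(604/2).
= 1.00862^302 = 13.37.

13.37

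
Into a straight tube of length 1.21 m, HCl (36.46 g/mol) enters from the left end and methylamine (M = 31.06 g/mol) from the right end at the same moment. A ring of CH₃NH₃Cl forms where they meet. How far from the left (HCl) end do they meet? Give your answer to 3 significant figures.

Graham's law gives d_HCl/d_CH₃NH₂ = rate_HCl/rate_CH₃NH₂ = √(M_CH₃NH₂/M_HCl) = √(31.06/36.46) = 0.9230.
With d_HCl + d_CH₃NH₂ = 1.21 m, d_CH₃NH₂ = 1.21/(1 + 0.9230) = 0.6292 m.
d_HCl = 1.21 − 0.6292 = 0.581 m.

0.581 m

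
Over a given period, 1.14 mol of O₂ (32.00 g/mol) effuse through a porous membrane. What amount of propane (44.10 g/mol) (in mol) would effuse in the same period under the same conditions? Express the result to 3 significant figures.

Graham's law gives rate_C₃H₈/rate_O₂ = √(M_O₂/M_C₃H₈) = √(32.00/44.10) = √0.7256 = 0.8518.
So the amount for C₃H₈ is 1.14 × 0.8518 = 0.971 mol.

0.971 mol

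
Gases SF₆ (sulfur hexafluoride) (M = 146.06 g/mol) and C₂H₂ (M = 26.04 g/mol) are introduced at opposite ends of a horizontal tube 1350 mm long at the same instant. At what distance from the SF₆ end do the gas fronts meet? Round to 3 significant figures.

The fronts meet when d_SF₆ + d_C₂H₂ = L with d_SF₆/d_C₂H₂ = √(M_C₂H₂/M_SF₆) (Graham's law). Here √(M_C₂H₂/M_SF₆) = √(26.04/146.06) = 0.4222.
With d_SF₆ + d_C₂H₂ = 1350 mm, d_C₂H₂ = 1350/(1 + 0.4222) = 949.2 mm.
d_SF₆ = 1350 − 949.2 = 401 mm.

401 mm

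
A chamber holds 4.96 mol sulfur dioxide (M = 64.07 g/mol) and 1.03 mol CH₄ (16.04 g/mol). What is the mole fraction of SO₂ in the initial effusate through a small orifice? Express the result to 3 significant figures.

0.707

Each component's effusion rate ∝ (its partial pressure)·(1/√M) ∝ n_i/√M_i.
So x_SO₂ in the escaping gas = (n_SO₂/√M_SO₂) / Σ(n_i/√M_i)
= (4.96/√64.07) / (4.96/√64.07 + 1.03/√16.04) = 0.6197/(0.6197 + 0.2572) = 0.707.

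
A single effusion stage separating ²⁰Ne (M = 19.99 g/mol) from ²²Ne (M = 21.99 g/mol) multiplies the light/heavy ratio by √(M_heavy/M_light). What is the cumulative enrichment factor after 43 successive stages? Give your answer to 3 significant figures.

7.77

Each stage multiplies the ratio by α = √(21.99/19.99), so after 43 stages the overall factor is α^43 = (21.99/19.99)^(43/2).
= 1.10005^(43/2) = 7.77.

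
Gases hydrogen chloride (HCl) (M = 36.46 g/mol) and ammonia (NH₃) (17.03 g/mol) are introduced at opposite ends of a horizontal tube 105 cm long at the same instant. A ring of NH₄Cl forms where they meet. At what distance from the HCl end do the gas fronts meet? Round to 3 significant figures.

The fronts meet when d_HCl + d_NH₃ = L with d_HCl/d_NH₃ = √(M_NH₃/M_HCl) (Graham's law). Here √(M_NH₃/M_HCl) = √(17.03/36.46) = 0.6834.
With d_HCl + d_NH₃ = 105 cm, d_NH₃ = 105/(1 + 0.6834) = 62.37 cm.
d_HCl = 105 − 62.37 = 42.6 cm.

42.6 cm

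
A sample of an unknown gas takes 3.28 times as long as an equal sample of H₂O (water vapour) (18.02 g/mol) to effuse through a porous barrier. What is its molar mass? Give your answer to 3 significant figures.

194 g/mol

By Graham's law, t_X/t_H₂O = √(M_X/M_H₂O).
3.28 = √(M_X/18.02)
M_X = 18.02 × 3.28² = 18.02 × 10.76 = 194 g/mol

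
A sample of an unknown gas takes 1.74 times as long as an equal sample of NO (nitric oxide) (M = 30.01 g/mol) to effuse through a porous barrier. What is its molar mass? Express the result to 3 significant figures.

From Graham's law, t_X/t_NO = √(M_X/M_NO).
1.74 = √(M_X/30.01)
M_X = 30.01 × 1.74² = 30.01 × 3.028 = 90.9 g/mol

90.9 g/mol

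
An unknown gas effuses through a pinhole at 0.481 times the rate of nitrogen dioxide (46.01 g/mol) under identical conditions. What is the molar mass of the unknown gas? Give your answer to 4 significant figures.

From Graham's law, rate_X/rate_NO₂ = √(M_NO₂/M_X).
0.481 = √(46.01/M_X)
M_X = 46.01 / 0.481² = 46.01 / 0.2314 = 198.9 g/mol

198.9 g/mol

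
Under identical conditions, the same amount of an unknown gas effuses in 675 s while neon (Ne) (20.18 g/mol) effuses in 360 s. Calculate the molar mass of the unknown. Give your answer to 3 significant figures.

Graham's law gives t_X/t_Ne = √(M_X/M_Ne).
675/360 = 1.875 = √(M_X/20.18)
M_X = 20.18 × 1.875² = 20.18 × 3.516 = 70.9 g/mol

70.9 g/mol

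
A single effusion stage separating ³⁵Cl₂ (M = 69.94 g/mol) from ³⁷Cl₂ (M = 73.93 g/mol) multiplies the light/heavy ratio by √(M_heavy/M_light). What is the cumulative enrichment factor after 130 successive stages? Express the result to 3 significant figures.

36.8

The single-stage factor is √(M_heavy/M_light), so 130 stages give [√(73.93/69.94)]^130 = (73.93/69.94)^(130/2).
= 1.05705^65 = 36.8.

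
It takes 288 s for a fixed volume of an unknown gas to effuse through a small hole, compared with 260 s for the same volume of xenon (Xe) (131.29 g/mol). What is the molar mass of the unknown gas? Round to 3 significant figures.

161 g/mol

Graham's law gives t_X/t_Xe = √(M_X/M_Xe).
288/260 = 1.108 = √(M_X/131.29)
M_X = 131.29 × 1.108² = 131.29 × 1.227 = 161 g/mol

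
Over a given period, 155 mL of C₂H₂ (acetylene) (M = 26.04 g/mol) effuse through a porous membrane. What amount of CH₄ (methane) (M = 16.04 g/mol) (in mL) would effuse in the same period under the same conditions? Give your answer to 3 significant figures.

Graham's law gives rate_CH₄/rate_C₂H₂ = √(M_C₂H₂/M_CH₄) = √(26.04/16.04) = √1.623 = 1.274.
So the volume for CH₄ is 155 × 1.274 = 197 mL.

197 mL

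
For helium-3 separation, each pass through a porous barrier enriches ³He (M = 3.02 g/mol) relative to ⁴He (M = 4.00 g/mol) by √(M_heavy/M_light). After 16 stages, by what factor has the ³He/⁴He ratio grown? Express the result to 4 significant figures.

9.472

Each stage multiplies the ratio by α = √(4.00/3.02), so after 16 stages the overall factor is α^16 = (4.00/3.02)^(16/2).
= 1.32450^8 = 9.472.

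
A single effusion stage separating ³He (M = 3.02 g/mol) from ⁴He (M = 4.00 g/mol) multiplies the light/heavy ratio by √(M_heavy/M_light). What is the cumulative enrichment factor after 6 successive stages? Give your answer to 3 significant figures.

2.32

After 6 stages the ratio has grown by (√(4.00/3.02))^6 = (4.00/3.02)^(6/2).
= 1.32450^3 = 2.32.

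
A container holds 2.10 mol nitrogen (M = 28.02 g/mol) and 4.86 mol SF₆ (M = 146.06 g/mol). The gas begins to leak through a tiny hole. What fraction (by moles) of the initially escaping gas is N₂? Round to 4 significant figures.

0.4966

Each component's effusion rate ∝ (its partial pressure)·(1/√M) ∝ n_i/√M_i.
x_N₂(eff) = (n_N₂/√M_N₂) / (n_N₂/√M_N₂ + n_SF₆/√M_SF₆)
= (2.10/√28.02) / (2.10/√28.02 + 4.86/√146.06) = 0.3967/(0.3967 + 0.4021) = 0.4966.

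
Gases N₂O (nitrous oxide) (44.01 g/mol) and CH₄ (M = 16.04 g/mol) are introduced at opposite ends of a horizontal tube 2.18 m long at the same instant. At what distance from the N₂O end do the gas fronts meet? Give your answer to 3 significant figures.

In equal time, each gas travels a distance ∝ its rate ∝ 1/√M, so d_N₂O/d_CH₄ = √(M_CH₄/M_N₂O) = √(16.04/44.01) = 0.6037.
With d_N₂O + d_CH₄ = 2.18 m, d_CH₄ = 2.18/(1 + 0.6037) = 1.359 m.
d_N₂O = 2.18 − 1.359 = 0.821 m.

0.821 m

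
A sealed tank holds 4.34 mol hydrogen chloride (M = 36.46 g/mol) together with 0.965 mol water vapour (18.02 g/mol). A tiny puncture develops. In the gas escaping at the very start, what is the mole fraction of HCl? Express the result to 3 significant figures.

Rate_i ∝ x_i/√M_i (Graham's law weighted by mole fraction), so the effusate composition follows n_i/√M_i.
So x_HCl in the escaping gas = (n_HCl/√M_HCl) / Σ(n_i/√M_i)
= (4.34/√36.46) / (4.34/√36.46 + 0.965/√18.02) = 0.7188/(0.7188 + 0.2273) = 0.760.

0.760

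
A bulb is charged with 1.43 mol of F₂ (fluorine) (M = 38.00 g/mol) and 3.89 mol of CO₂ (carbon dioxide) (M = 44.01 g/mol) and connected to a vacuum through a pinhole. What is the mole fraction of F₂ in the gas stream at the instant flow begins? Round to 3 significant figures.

Rate_i ∝ x_i/√M_i (Graham's law weighted by mole fraction), so the effusate composition follows n_i/√M_i.
So x_F₂ in the escaping gas = (n_F₂/√M_F₂) / Σ(n_i/√M_i)
= (1.43/√38.00) / (1.43/√38.00 + 3.89/√44.01) = 0.2320/(0.2320 + 0.5864) = 0.283.

0.283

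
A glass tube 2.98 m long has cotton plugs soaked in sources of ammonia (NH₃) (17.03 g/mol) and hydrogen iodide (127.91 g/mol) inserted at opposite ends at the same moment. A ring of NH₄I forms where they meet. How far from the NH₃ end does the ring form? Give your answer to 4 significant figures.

2.183 m

The fronts meet when d_NH₃ + d_HI = L with d_NH₃/d_HI = √(M_HI/M_NH₃) (Graham's law). Here √(M_HI/M_NH₃) = √(127.91/17.03) = 2.741.
With d_NH₃ + d_HI = 2.98 m, d_HI = 2.98/(1 + 2.741) = 0.7967 m.
d_NH₃ = 2.98 − 0.7967 = 2.183 m.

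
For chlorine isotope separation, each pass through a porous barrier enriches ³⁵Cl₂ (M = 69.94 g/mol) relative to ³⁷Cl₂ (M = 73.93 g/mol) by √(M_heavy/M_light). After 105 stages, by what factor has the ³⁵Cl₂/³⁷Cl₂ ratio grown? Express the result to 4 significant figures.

After 105 stages the ratio has grown by (√(73.93/69.94))^105 = (73.93/69.94)^(105/2).
= 1.05705^(105/2) = 18.41.

18.41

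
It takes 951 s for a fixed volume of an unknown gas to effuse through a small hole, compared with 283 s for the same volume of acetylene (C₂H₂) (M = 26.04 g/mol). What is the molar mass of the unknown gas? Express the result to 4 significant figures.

Using Graham's law: t_X/t_C₂H₂ = √(M_X/M_C₂H₂).
951/283 = 3.360 = √(M_X/26.04)
M_X = 26.04 × 3.360² = 26.04 × 11.29 = 294.1 g/mol

294.1 g/mol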